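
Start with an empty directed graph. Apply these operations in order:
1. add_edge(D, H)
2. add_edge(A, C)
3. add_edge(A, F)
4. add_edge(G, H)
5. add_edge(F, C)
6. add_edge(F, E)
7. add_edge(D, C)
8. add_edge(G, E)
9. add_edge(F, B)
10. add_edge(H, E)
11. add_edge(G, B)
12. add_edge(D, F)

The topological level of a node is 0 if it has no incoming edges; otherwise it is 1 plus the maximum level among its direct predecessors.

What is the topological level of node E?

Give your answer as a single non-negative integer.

Op 1: add_edge(D, H). Edges now: 1
Op 2: add_edge(A, C). Edges now: 2
Op 3: add_edge(A, F). Edges now: 3
Op 4: add_edge(G, H). Edges now: 4
Op 5: add_edge(F, C). Edges now: 5
Op 6: add_edge(F, E). Edges now: 6
Op 7: add_edge(D, C). Edges now: 7
Op 8: add_edge(G, E). Edges now: 8
Op 9: add_edge(F, B). Edges now: 9
Op 10: add_edge(H, E). Edges now: 10
Op 11: add_edge(G, B). Edges now: 11
Op 12: add_edge(D, F). Edges now: 12
Compute levels (Kahn BFS):
  sources (in-degree 0): A, D, G
  process A: level=0
    A->C: in-degree(C)=2, level(C)>=1
    A->F: in-degree(F)=1, level(F)>=1
  process D: level=0
    D->C: in-degree(C)=1, level(C)>=1
    D->F: in-degree(F)=0, level(F)=1, enqueue
    D->H: in-degree(H)=1, level(H)>=1
  process G: level=0
    G->B: in-degree(B)=1, level(B)>=1
    G->E: in-degree(E)=2, level(E)>=1
    G->H: in-degree(H)=0, level(H)=1, enqueue
  process F: level=1
    F->B: in-degree(B)=0, level(B)=2, enqueue
    F->C: in-degree(C)=0, level(C)=2, enqueue
    F->E: in-degree(E)=1, level(E)>=2
  process H: level=1
    H->E: in-degree(E)=0, level(E)=2, enqueue
  process B: level=2
  process C: level=2
  process E: level=2
All levels: A:0, B:2, C:2, D:0, E:2, F:1, G:0, H:1
level(E) = 2

Answer: 2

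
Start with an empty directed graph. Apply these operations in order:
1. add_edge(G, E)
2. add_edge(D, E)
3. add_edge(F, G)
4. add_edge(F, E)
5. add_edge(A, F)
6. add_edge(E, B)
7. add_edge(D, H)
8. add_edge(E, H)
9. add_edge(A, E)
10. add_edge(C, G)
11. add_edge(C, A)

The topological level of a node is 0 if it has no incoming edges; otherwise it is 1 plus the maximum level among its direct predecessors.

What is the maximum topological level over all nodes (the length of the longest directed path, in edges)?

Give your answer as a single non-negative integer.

Answer: 5

Derivation:
Op 1: add_edge(G, E). Edges now: 1
Op 2: add_edge(D, E). Edges now: 2
Op 3: add_edge(F, G). Edges now: 3
Op 4: add_edge(F, E). Edges now: 4
Op 5: add_edge(A, F). Edges now: 5
Op 6: add_edge(E, B). Edges now: 6
Op 7: add_edge(D, H). Edges now: 7
Op 8: add_edge(E, H). Edges now: 8
Op 9: add_edge(A, E). Edges now: 9
Op 10: add_edge(C, G). Edges now: 10
Op 11: add_edge(C, A). Edges now: 11
Compute levels (Kahn BFS):
  sources (in-degree 0): C, D
  process C: level=0
    C->A: in-degree(A)=0, level(A)=1, enqueue
    C->G: in-degree(G)=1, level(G)>=1
  process D: level=0
    D->E: in-degree(E)=3, level(E)>=1
    D->H: in-degree(H)=1, level(H)>=1
  process A: level=1
    A->E: in-degree(E)=2, level(E)>=2
    A->F: in-degree(F)=0, level(F)=2, enqueue
  process F: level=2
    F->E: in-degree(E)=1, level(E)>=3
    F->G: in-degree(G)=0, level(G)=3, enqueue
  process G: level=3
    G->E: in-degree(E)=0, level(E)=4, enqueue
  process E: level=4
    E->B: in-degree(B)=0, level(B)=5, enqueue
    E->H: in-degree(H)=0, level(H)=5, enqueue
  process B: level=5
  process H: level=5
All levels: A:1, B:5, C:0, D:0, E:4, F:2, G:3, H:5
max level = 5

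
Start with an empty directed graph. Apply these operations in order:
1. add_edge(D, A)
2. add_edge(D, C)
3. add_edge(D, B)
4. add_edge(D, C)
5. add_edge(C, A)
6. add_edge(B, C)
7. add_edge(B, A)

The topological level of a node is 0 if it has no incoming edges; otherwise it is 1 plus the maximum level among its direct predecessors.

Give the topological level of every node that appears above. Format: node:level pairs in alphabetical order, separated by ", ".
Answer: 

Answer: A:3, B:1, C:2, D:0

Derivation:
Op 1: add_edge(D, A). Edges now: 1
Op 2: add_edge(D, C). Edges now: 2
Op 3: add_edge(D, B). Edges now: 3
Op 4: add_edge(D, C) (duplicate, no change). Edges now: 3
Op 5: add_edge(C, A). Edges now: 4
Op 6: add_edge(B, C). Edges now: 5
Op 7: add_edge(B, A). Edges now: 6
Compute levels (Kahn BFS):
  sources (in-degree 0): D
  process D: level=0
    D->A: in-degree(A)=2, level(A)>=1
    D->B: in-degree(B)=0, level(B)=1, enqueue
    D->C: in-degree(C)=1, level(C)>=1
  process B: level=1
    B->A: in-degree(A)=1, level(A)>=2
    B->C: in-degree(C)=0, level(C)=2, enqueue
  process C: level=2
    C->A: in-degree(A)=0, level(A)=3, enqueue
  process A: level=3
All levels: A:3, B:1, C:2, D:0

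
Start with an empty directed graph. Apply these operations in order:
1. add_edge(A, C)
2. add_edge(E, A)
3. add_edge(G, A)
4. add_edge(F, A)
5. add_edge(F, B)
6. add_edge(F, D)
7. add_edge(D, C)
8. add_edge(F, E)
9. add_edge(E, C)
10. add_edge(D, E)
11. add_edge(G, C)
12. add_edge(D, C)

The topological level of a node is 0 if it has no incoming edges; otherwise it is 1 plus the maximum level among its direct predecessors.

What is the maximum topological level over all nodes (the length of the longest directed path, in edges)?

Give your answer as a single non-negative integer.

Op 1: add_edge(A, C). Edges now: 1
Op 2: add_edge(E, A). Edges now: 2
Op 3: add_edge(G, A). Edges now: 3
Op 4: add_edge(F, A). Edges now: 4
Op 5: add_edge(F, B). Edges now: 5
Op 6: add_edge(F, D). Edges now: 6
Op 7: add_edge(D, C). Edges now: 7
Op 8: add_edge(F, E). Edges now: 8
Op 9: add_edge(E, C). Edges now: 9
Op 10: add_edge(D, E). Edges now: 10
Op 11: add_edge(G, C). Edges now: 11
Op 12: add_edge(D, C) (duplicate, no change). Edges now: 11
Compute levels (Kahn BFS):
  sources (in-degree 0): F, G
  process F: level=0
    F->A: in-degree(A)=2, level(A)>=1
    F->B: in-degree(B)=0, level(B)=1, enqueue
    F->D: in-degree(D)=0, level(D)=1, enqueue
    F->E: in-degree(E)=1, level(E)>=1
  process G: level=0
    G->A: in-degree(A)=1, level(A)>=1
    G->C: in-degree(C)=3, level(C)>=1
  process B: level=1
  process D: level=1
    D->C: in-degree(C)=2, level(C)>=2
    D->E: in-degree(E)=0, level(E)=2, enqueue
  process E: level=2
    E->A: in-degree(A)=0, level(A)=3, enqueue
    E->C: in-degree(C)=1, level(C)>=3
  process A: level=3
    A->C: in-degree(C)=0, level(C)=4, enqueue
  process C: level=4
All levels: A:3, B:1, C:4, D:1, E:2, F:0, G:0
max level = 4

Answer: 4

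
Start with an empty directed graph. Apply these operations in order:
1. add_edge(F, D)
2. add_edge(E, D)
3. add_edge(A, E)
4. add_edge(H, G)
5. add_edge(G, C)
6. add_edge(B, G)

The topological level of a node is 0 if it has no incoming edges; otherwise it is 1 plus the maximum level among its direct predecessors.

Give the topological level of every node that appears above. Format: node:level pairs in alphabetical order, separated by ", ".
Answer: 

Answer: A:0, B:0, C:2, D:2, E:1, F:0, G:1, H:0

Derivation:
Op 1: add_edge(F, D). Edges now: 1
Op 2: add_edge(E, D). Edges now: 2
Op 3: add_edge(A, E). Edges now: 3
Op 4: add_edge(H, G). Edges now: 4
Op 5: add_edge(G, C). Edges now: 5
Op 6: add_edge(B, G). Edges now: 6
Compute levels (Kahn BFS):
  sources (in-degree 0): A, B, F, H
  process A: level=0
    A->E: in-degree(E)=0, level(E)=1, enqueue
  process B: level=0
    B->G: in-degree(G)=1, level(G)>=1
  process F: level=0
    F->D: in-degree(D)=1, level(D)>=1
  process H: level=0
    H->G: in-degree(G)=0, level(G)=1, enqueue
  process E: level=1
    E->D: in-degree(D)=0, level(D)=2, enqueue
  process G: level=1
    G->C: in-degree(C)=0, level(C)=2, enqueue
  process D: level=2
  process C: level=2
All levels: A:0, B:0, C:2, D:2, E:1, F:0, G:1, H:0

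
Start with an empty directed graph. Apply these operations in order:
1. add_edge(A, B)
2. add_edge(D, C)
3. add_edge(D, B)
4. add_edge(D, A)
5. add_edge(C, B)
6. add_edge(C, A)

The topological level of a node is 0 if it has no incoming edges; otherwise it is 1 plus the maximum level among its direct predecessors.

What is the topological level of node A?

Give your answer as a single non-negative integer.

Op 1: add_edge(A, B). Edges now: 1
Op 2: add_edge(D, C). Edges now: 2
Op 3: add_edge(D, B). Edges now: 3
Op 4: add_edge(D, A). Edges now: 4
Op 5: add_edge(C, B). Edges now: 5
Op 6: add_edge(C, A). Edges now: 6
Compute levels (Kahn BFS):
  sources (in-degree 0): D
  process D: level=0
    D->A: in-degree(A)=1, level(A)>=1
    D->B: in-degree(B)=2, level(B)>=1
    D->C: in-degree(C)=0, level(C)=1, enqueue
  process C: level=1
    C->A: in-degree(A)=0, level(A)=2, enqueue
    C->B: in-degree(B)=1, level(B)>=2
  process A: level=2
    A->B: in-degree(B)=0, level(B)=3, enqueue
  process B: level=3
All levels: A:2, B:3, C:1, D:0
level(A) = 2

Answer: 2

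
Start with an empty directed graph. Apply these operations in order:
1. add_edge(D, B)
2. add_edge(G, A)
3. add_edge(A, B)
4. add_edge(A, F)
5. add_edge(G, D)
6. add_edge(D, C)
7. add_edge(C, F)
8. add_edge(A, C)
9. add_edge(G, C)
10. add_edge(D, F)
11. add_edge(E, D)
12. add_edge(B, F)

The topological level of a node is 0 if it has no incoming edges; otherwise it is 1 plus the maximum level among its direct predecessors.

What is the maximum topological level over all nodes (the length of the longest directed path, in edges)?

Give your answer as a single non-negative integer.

Op 1: add_edge(D, B). Edges now: 1
Op 2: add_edge(G, A). Edges now: 2
Op 3: add_edge(A, B). Edges now: 3
Op 4: add_edge(A, F). Edges now: 4
Op 5: add_edge(G, D). Edges now: 5
Op 6: add_edge(D, C). Edges now: 6
Op 7: add_edge(C, F). Edges now: 7
Op 8: add_edge(A, C). Edges now: 8
Op 9: add_edge(G, C). Edges now: 9
Op 10: add_edge(D, F). Edges now: 10
Op 11: add_edge(E, D). Edges now: 11
Op 12: add_edge(B, F). Edges now: 12
Compute levels (Kahn BFS):
  sources (in-degree 0): E, G
  process E: level=0
    E->D: in-degree(D)=1, level(D)>=1
  process G: level=0
    G->A: in-degree(A)=0, level(A)=1, enqueue
    G->C: in-degree(C)=2, level(C)>=1
    G->D: in-degree(D)=0, level(D)=1, enqueue
  process A: level=1
    A->B: in-degree(B)=1, level(B)>=2
    A->C: in-degree(C)=1, level(C)>=2
    A->F: in-degree(F)=3, level(F)>=2
  process D: level=1
    D->B: in-degree(B)=0, level(B)=2, enqueue
    D->C: in-degree(C)=0, level(C)=2, enqueue
    D->F: in-degree(F)=2, level(F)>=2
  process B: level=2
    B->F: in-degree(F)=1, level(F)>=3
  process C: level=2
    C->F: in-degree(F)=0, level(F)=3, enqueue
  process F: level=3
All levels: A:1, B:2, C:2, D:1, E:0, F:3, G:0
max level = 3

Answer: 3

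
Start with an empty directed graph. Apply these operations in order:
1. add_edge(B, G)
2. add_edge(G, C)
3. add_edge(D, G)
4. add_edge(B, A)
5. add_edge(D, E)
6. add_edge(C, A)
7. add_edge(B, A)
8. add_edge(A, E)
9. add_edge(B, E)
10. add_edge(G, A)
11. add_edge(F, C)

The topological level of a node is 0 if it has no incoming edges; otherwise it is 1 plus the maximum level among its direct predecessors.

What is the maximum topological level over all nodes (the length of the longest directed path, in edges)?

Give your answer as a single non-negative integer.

Op 1: add_edge(B, G). Edges now: 1
Op 2: add_edge(G, C). Edges now: 2
Op 3: add_edge(D, G). Edges now: 3
Op 4: add_edge(B, A). Edges now: 4
Op 5: add_edge(D, E). Edges now: 5
Op 6: add_edge(C, A). Edges now: 6
Op 7: add_edge(B, A) (duplicate, no change). Edges now: 6
Op 8: add_edge(A, E). Edges now: 7
Op 9: add_edge(B, E). Edges now: 8
Op 10: add_edge(G, A). Edges now: 9
Op 11: add_edge(F, C). Edges now: 10
Compute levels (Kahn BFS):
  sources (in-degree 0): B, D, F
  process B: level=0
    B->A: in-degree(A)=2, level(A)>=1
    B->E: in-degree(E)=2, level(E)>=1
    B->G: in-degree(G)=1, level(G)>=1
  process D: level=0
    D->E: in-degree(E)=1, level(E)>=1
    D->G: in-degree(G)=0, level(G)=1, enqueue
  process F: level=0
    F->C: in-degree(C)=1, level(C)>=1
  process G: level=1
    G->A: in-degree(A)=1, level(A)>=2
    G->C: in-degree(C)=0, level(C)=2, enqueue
  process C: level=2
    C->A: in-degree(A)=0, level(A)=3, enqueue
  process A: level=3
    A->E: in-degree(E)=0, level(E)=4, enqueue
  process E: level=4
All levels: A:3, B:0, C:2, D:0, E:4, F:0, G:1
max level = 4

Answer: 4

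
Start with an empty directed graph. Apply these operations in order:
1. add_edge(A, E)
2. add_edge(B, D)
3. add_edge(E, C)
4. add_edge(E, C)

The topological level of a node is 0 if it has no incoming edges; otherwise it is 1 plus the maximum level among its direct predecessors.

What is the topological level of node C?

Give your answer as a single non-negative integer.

Answer: 2

Derivation:
Op 1: add_edge(A, E). Edges now: 1
Op 2: add_edge(B, D). Edges now: 2
Op 3: add_edge(E, C). Edges now: 3
Op 4: add_edge(E, C) (duplicate, no change). Edges now: 3
Compute levels (Kahn BFS):
  sources (in-degree 0): A, B
  process A: level=0
    A->E: in-degree(E)=0, level(E)=1, enqueue
  process B: level=0
    B->D: in-degree(D)=0, level(D)=1, enqueue
  process E: level=1
    E->C: in-degree(C)=0, level(C)=2, enqueue
  process D: level=1
  process C: level=2
All levels: A:0, B:0, C:2, D:1, E:1
level(C) = 2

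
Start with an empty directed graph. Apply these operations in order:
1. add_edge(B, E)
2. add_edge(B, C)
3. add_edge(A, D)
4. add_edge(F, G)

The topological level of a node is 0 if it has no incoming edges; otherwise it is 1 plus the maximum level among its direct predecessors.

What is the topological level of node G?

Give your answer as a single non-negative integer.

Answer: 1

Derivation:
Op 1: add_edge(B, E). Edges now: 1
Op 2: add_edge(B, C). Edges now: 2
Op 3: add_edge(A, D). Edges now: 3
Op 4: add_edge(F, G). Edges now: 4
Compute levels (Kahn BFS):
  sources (in-degree 0): A, B, F
  process A: level=0
    A->D: in-degree(D)=0, level(D)=1, enqueue
  process B: level=0
    B->C: in-degree(C)=0, level(C)=1, enqueue
    B->E: in-degree(E)=0, level(E)=1, enqueue
  process F: level=0
    F->G: in-degree(G)=0, level(G)=1, enqueue
  process D: level=1
  process C: level=1
  process E: level=1
  process G: level=1
All levels: A:0, B:0, C:1, D:1, E:1, F:0, G:1
level(G) = 1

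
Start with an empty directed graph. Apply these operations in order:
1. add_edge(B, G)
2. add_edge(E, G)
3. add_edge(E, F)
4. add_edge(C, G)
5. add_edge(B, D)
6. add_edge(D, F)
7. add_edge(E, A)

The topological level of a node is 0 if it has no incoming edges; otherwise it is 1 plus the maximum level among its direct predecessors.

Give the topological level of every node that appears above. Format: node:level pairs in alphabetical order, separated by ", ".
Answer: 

Op 1: add_edge(B, G). Edges now: 1
Op 2: add_edge(E, G). Edges now: 2
Op 3: add_edge(E, F). Edges now: 3
Op 4: add_edge(C, G). Edges now: 4
Op 5: add_edge(B, D). Edges now: 5
Op 6: add_edge(D, F). Edges now: 6
Op 7: add_edge(E, A). Edges now: 7
Compute levels (Kahn BFS):
  sources (in-degree 0): B, C, E
  process B: level=0
    B->D: in-degree(D)=0, level(D)=1, enqueue
    B->G: in-degree(G)=2, level(G)>=1
  process C: level=0
    C->G: in-degree(G)=1, level(G)>=1
  process E: level=0
    E->A: in-degree(A)=0, level(A)=1, enqueue
    E->F: in-degree(F)=1, level(F)>=1
    E->G: in-degree(G)=0, level(G)=1, enqueue
  process D: level=1
    D->F: in-degree(F)=0, level(F)=2, enqueue
  process A: level=1
  process G: level=1
  process F: level=2
All levels: A:1, B:0, C:0, D:1, E:0, F:2, G:1

Answer: A:1, B:0, C:0, D:1, E:0, F:2, G:1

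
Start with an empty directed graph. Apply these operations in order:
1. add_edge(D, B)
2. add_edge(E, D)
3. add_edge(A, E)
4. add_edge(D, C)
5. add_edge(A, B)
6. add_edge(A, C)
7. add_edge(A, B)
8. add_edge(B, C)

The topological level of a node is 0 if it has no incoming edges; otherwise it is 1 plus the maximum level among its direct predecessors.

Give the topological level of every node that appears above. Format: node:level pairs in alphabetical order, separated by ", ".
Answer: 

Answer: A:0, B:3, C:4, D:2, E:1

Derivation:
Op 1: add_edge(D, B). Edges now: 1
Op 2: add_edge(E, D). Edges now: 2
Op 3: add_edge(A, E). Edges now: 3
Op 4: add_edge(D, C). Edges now: 4
Op 5: add_edge(A, B). Edges now: 5
Op 6: add_edge(A, C). Edges now: 6
Op 7: add_edge(A, B) (duplicate, no change). Edges now: 6
Op 8: add_edge(B, C). Edges now: 7
Compute levels (Kahn BFS):
  sources (in-degree 0): A
  process A: level=0
    A->B: in-degree(B)=1, level(B)>=1
    A->C: in-degree(C)=2, level(C)>=1
    A->E: in-degree(E)=0, level(E)=1, enqueue
  process E: level=1
    E->D: in-degree(D)=0, level(D)=2, enqueue
  process D: level=2
    D->B: in-degree(B)=0, level(B)=3, enqueue
    D->C: in-degree(C)=1, level(C)>=3
  process B: level=3
    B->C: in-degree(C)=0, level(C)=4, enqueue
  process C: level=4
All levels: A:0, B:3, C:4, D:2, E:1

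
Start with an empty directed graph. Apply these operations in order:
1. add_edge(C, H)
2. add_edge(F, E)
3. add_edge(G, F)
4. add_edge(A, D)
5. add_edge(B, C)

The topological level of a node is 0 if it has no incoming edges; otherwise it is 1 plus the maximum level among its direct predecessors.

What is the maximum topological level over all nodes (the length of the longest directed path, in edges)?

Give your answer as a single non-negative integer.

Op 1: add_edge(C, H). Edges now: 1
Op 2: add_edge(F, E). Edges now: 2
Op 3: add_edge(G, F). Edges now: 3
Op 4: add_edge(A, D). Edges now: 4
Op 5: add_edge(B, C). Edges now: 5
Compute levels (Kahn BFS):
  sources (in-degree 0): A, B, G
  process A: level=0
    A->D: in-degree(D)=0, level(D)=1, enqueue
  process B: level=0
    B->C: in-degree(C)=0, level(C)=1, enqueue
  process G: level=0
    G->F: in-degree(F)=0, level(F)=1, enqueue
  process D: level=1
  process C: level=1
    C->H: in-degree(H)=0, level(H)=2, enqueue
  process F: level=1
    F->E: in-degree(E)=0, level(E)=2, enqueue
  process H: level=2
  process E: level=2
All levels: A:0, B:0, C:1, D:1, E:2, F:1, G:0, H:2
max level = 2

Answer: 2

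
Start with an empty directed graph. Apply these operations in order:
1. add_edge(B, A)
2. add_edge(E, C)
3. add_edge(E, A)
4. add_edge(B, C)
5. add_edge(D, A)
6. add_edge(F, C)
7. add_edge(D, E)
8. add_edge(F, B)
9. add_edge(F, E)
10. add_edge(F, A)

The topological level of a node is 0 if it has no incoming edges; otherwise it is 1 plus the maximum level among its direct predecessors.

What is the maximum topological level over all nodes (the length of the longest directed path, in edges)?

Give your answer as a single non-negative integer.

Op 1: add_edge(B, A). Edges now: 1
Op 2: add_edge(E, C). Edges now: 2
Op 3: add_edge(E, A). Edges now: 3
Op 4: add_edge(B, C). Edges now: 4
Op 5: add_edge(D, A). Edges now: 5
Op 6: add_edge(F, C). Edges now: 6
Op 7: add_edge(D, E). Edges now: 7
Op 8: add_edge(F, B). Edges now: 8
Op 9: add_edge(F, E). Edges now: 9
Op 10: add_edge(F, A). Edges now: 10
Compute levels (Kahn BFS):
  sources (in-degree 0): D, F
  process D: level=0
    D->A: in-degree(A)=3, level(A)>=1
    D->E: in-degree(E)=1, level(E)>=1
  process F: level=0
    F->A: in-degree(A)=2, level(A)>=1
    F->B: in-degree(B)=0, level(B)=1, enqueue
    F->C: in-degree(C)=2, level(C)>=1
    F->E: in-degree(E)=0, level(E)=1, enqueue
  process B: level=1
    B->A: in-degree(A)=1, level(A)>=2
    B->C: in-degree(C)=1, level(C)>=2
  process E: level=1
    E->A: in-degree(A)=0, level(A)=2, enqueue
    E->C: in-degree(C)=0, level(C)=2, enqueue
  process A: level=2
  process C: level=2
All levels: A:2, B:1, C:2, D:0, E:1, F:0
max level = 2

Answer: 2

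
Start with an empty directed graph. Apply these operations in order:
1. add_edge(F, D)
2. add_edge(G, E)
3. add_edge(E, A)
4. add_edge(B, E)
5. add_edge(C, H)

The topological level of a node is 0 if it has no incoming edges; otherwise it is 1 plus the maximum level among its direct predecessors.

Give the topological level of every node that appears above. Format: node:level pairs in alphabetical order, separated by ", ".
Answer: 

Answer: A:2, B:0, C:0, D:1, E:1, F:0, G:0, H:1

Derivation:
Op 1: add_edge(F, D). Edges now: 1
Op 2: add_edge(G, E). Edges now: 2
Op 3: add_edge(E, A). Edges now: 3
Op 4: add_edge(B, E). Edges now: 4
Op 5: add_edge(C, H). Edges now: 5
Compute levels (Kahn BFS):
  sources (in-degree 0): B, C, F, G
  process B: level=0
    B->E: in-degree(E)=1, level(E)>=1
  process C: level=0
    C->H: in-degree(H)=0, level(H)=1, enqueue
  process F: level=0
    F->D: in-degree(D)=0, level(D)=1, enqueue
  process G: level=0
    G->E: in-degree(E)=0, level(E)=1, enqueue
  process H: level=1
  process D: level=1
  process E: level=1
    E->A: in-degree(A)=0, level(A)=2, enqueue
  process A: level=2
All levels: A:2, B:0, C:0, D:1, E:1, F:0, G:0, H:1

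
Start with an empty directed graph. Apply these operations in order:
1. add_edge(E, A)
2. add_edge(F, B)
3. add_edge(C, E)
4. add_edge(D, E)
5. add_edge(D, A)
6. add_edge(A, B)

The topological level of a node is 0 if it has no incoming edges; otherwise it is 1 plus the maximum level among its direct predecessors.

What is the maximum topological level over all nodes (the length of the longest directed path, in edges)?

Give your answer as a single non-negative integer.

Op 1: add_edge(E, A). Edges now: 1
Op 2: add_edge(F, B). Edges now: 2
Op 3: add_edge(C, E). Edges now: 3
Op 4: add_edge(D, E). Edges now: 4
Op 5: add_edge(D, A). Edges now: 5
Op 6: add_edge(A, B). Edges now: 6
Compute levels (Kahn BFS):
  sources (in-degree 0): C, D, F
  process C: level=0
    C->E: in-degree(E)=1, level(E)>=1
  process D: level=0
    D->A: in-degree(A)=1, level(A)>=1
    D->E: in-degree(E)=0, level(E)=1, enqueue
  process F: level=0
    F->B: in-degree(B)=1, level(B)>=1
  process E: level=1
    E->A: in-degree(A)=0, level(A)=2, enqueue
  process A: level=2
    A->B: in-degree(B)=0, level(B)=3, enqueue
  process B: level=3
All levels: A:2, B:3, C:0, D:0, E:1, F:0
max level = 3

Answer: 3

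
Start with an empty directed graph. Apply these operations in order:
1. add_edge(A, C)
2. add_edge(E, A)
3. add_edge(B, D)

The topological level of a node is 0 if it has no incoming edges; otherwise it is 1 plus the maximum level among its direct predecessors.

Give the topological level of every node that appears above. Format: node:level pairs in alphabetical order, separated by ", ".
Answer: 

Op 1: add_edge(A, C). Edges now: 1
Op 2: add_edge(E, A). Edges now: 2
Op 3: add_edge(B, D). Edges now: 3
Compute levels (Kahn BFS):
  sources (in-degree 0): B, E
  process B: level=0
    B->D: in-degree(D)=0, level(D)=1, enqueue
  process E: level=0
    E->A: in-degree(A)=0, level(A)=1, enqueue
  process D: level=1
  process A: level=1
    A->C: in-degree(C)=0, level(C)=2, enqueue
  process C: level=2
All levels: A:1, B:0, C:2, D:1, E:0

Answer: A:1, B:0, C:2, D:1, E:0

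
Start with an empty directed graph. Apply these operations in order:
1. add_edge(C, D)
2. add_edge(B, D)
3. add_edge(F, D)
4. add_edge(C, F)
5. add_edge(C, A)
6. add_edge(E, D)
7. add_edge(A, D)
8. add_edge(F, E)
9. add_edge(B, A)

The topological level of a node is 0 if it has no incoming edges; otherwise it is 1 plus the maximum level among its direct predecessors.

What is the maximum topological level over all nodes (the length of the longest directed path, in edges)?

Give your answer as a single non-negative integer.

Op 1: add_edge(C, D). Edges now: 1
Op 2: add_edge(B, D). Edges now: 2
Op 3: add_edge(F, D). Edges now: 3
Op 4: add_edge(C, F). Edges now: 4
Op 5: add_edge(C, A). Edges now: 5
Op 6: add_edge(E, D). Edges now: 6
Op 7: add_edge(A, D). Edges now: 7
Op 8: add_edge(F, E). Edges now: 8
Op 9: add_edge(B, A). Edges now: 9
Compute levels (Kahn BFS):
  sources (in-degree 0): B, C
  process B: level=0
    B->A: in-degree(A)=1, level(A)>=1
    B->D: in-degree(D)=4, level(D)>=1
  process C: level=0
    C->A: in-degree(A)=0, level(A)=1, enqueue
    C->D: in-degree(D)=3, level(D)>=1
    C->F: in-degree(F)=0, level(F)=1, enqueue
  process A: level=1
    A->D: in-degree(D)=2, level(D)>=2
  process F: level=1
    F->D: in-degree(D)=1, level(D)>=2
    F->E: in-degree(E)=0, level(E)=2, enqueue
  process E: level=2
    E->D: in-degree(D)=0, level(D)=3, enqueue
  process D: level=3
All levels: A:1, B:0, C:0, D:3, E:2, F:1
max level = 3

Answer: 3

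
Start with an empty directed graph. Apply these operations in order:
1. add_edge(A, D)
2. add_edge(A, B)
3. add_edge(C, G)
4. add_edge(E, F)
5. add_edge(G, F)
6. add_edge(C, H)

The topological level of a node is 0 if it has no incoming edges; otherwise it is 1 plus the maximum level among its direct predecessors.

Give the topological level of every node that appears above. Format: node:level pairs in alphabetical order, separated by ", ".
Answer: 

Answer: A:0, B:1, C:0, D:1, E:0, F:2, G:1, H:1

Derivation:
Op 1: add_edge(A, D). Edges now: 1
Op 2: add_edge(A, B). Edges now: 2
Op 3: add_edge(C, G). Edges now: 3
Op 4: add_edge(E, F). Edges now: 4
Op 5: add_edge(G, F). Edges now: 5
Op 6: add_edge(C, H). Edges now: 6
Compute levels (Kahn BFS):
  sources (in-degree 0): A, C, E
  process A: level=0
    A->B: in-degree(B)=0, level(B)=1, enqueue
    A->D: in-degree(D)=0, level(D)=1, enqueue
  process C: level=0
    C->G: in-degree(G)=0, level(G)=1, enqueue
    C->H: in-degree(H)=0, level(H)=1, enqueue
  process E: level=0
    E->F: in-degree(F)=1, level(F)>=1
  process B: level=1
  process D: level=1
  process G: level=1
    G->F: in-degree(F)=0, level(F)=2, enqueue
  process H: level=1
  process F: level=2
All levels: A:0, B:1, C:0, D:1, E:0, F:2, G:1, H:1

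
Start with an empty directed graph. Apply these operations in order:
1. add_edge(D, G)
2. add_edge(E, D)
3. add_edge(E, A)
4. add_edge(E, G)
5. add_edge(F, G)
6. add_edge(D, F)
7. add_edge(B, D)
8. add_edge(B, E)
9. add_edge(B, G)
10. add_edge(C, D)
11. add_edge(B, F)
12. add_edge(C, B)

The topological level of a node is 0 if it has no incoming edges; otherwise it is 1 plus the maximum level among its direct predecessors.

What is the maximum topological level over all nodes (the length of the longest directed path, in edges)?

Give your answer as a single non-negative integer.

Op 1: add_edge(D, G). Edges now: 1
Op 2: add_edge(E, D). Edges now: 2
Op 3: add_edge(E, A). Edges now: 3
Op 4: add_edge(E, G). Edges now: 4
Op 5: add_edge(F, G). Edges now: 5
Op 6: add_edge(D, F). Edges now: 6
Op 7: add_edge(B, D). Edges now: 7
Op 8: add_edge(B, E). Edges now: 8
Op 9: add_edge(B, G). Edges now: 9
Op 10: add_edge(C, D). Edges now: 10
Op 11: add_edge(B, F). Edges now: 11
Op 12: add_edge(C, B). Edges now: 12
Compute levels (Kahn BFS):
  sources (in-degree 0): C
  process C: level=0
    C->B: in-degree(B)=0, level(B)=1, enqueue
    C->D: in-degree(D)=2, level(D)>=1
  process B: level=1
    B->D: in-degree(D)=1, level(D)>=2
    B->E: in-degree(E)=0, level(E)=2, enqueue
    B->F: in-degree(F)=1, level(F)>=2
    B->G: in-degree(G)=3, level(G)>=2
  process E: level=2
    E->A: in-degree(A)=0, level(A)=3, enqueue
    E->D: in-degree(D)=0, level(D)=3, enqueue
    E->G: in-degree(G)=2, level(G)>=3
  process A: level=3
  process D: level=3
    D->F: in-degree(F)=0, level(F)=4, enqueue
    D->G: in-degree(G)=1, level(G)>=4
  process F: level=4
    F->G: in-degree(G)=0, level(G)=5, enqueue
  process G: level=5
All levels: A:3, B:1, C:0, D:3, E:2, F:4, G:5
max level = 5

Answer: 5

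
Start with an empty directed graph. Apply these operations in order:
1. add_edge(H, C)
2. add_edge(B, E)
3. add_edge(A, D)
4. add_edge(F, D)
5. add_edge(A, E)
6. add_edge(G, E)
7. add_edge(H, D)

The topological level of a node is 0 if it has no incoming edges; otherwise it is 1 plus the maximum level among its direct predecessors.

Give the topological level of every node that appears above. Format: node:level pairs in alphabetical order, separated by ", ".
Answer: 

Op 1: add_edge(H, C). Edges now: 1
Op 2: add_edge(B, E). Edges now: 2
Op 3: add_edge(A, D). Edges now: 3
Op 4: add_edge(F, D). Edges now: 4
Op 5: add_edge(A, E). Edges now: 5
Op 6: add_edge(G, E). Edges now: 6
Op 7: add_edge(H, D). Edges now: 7
Compute levels (Kahn BFS):
  sources (in-degree 0): A, B, F, G, H
  process A: level=0
    A->D: in-degree(D)=2, level(D)>=1
    A->E: in-degree(E)=2, level(E)>=1
  process B: level=0
    B->E: in-degree(E)=1, level(E)>=1
  process F: level=0
    F->D: in-degree(D)=1, level(D)>=1
  process G: level=0
    G->E: in-degree(E)=0, level(E)=1, enqueue
  process H: level=0
    H->C: in-degree(C)=0, level(C)=1, enqueue
    H->D: in-degree(D)=0, level(D)=1, enqueue
  process E: level=1
  process C: level=1
  process D: level=1
All levels: A:0, B:0, C:1, D:1, E:1, F:0, G:0, H:0

Answer: A:0, B:0, C:1, D:1, E:1, F:0, G:0, H:0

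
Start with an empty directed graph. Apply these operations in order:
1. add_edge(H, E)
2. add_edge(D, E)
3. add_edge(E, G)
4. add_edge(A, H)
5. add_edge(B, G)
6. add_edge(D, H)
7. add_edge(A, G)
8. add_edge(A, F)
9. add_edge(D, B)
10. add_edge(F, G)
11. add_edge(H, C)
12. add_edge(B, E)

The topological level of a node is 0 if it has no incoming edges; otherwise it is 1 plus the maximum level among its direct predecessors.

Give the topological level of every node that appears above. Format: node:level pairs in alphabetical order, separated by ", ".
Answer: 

Op 1: add_edge(H, E). Edges now: 1
Op 2: add_edge(D, E). Edges now: 2
Op 3: add_edge(E, G). Edges now: 3
Op 4: add_edge(A, H). Edges now: 4
Op 5: add_edge(B, G). Edges now: 5
Op 6: add_edge(D, H). Edges now: 6
Op 7: add_edge(A, G). Edges now: 7
Op 8: add_edge(A, F). Edges now: 8
Op 9: add_edge(D, B). Edges now: 9
Op 10: add_edge(F, G). Edges now: 10
Op 11: add_edge(H, C). Edges now: 11
Op 12: add_edge(B, E). Edges now: 12
Compute levels (Kahn BFS):
  sources (in-degree 0): A, D
  process A: level=0
    A->F: in-degree(F)=0, level(F)=1, enqueue
    A->G: in-degree(G)=3, level(G)>=1
    A->H: in-degree(H)=1, level(H)>=1
  process D: level=0
    D->B: in-degree(B)=0, level(B)=1, enqueue
    D->E: in-degree(E)=2, level(E)>=1
    D->H: in-degree(H)=0, level(H)=1, enqueue
  process F: level=1
    F->G: in-degree(G)=2, level(G)>=2
  process B: level=1
    B->E: in-degree(E)=1, level(E)>=2
    B->G: in-degree(G)=1, level(G)>=2
  process H: level=1
    H->C: in-degree(C)=0, level(C)=2, enqueue
    H->E: in-degree(E)=0, level(E)=2, enqueue
  process C: level=2
  process E: level=2
    E->G: in-degree(G)=0, level(G)=3, enqueue
  process G: level=3
All levels: A:0, B:1, C:2, D:0, E:2, F:1, G:3, H:1

Answer: A:0, B:1, C:2, D:0, E:2, F:1, G:3, H:1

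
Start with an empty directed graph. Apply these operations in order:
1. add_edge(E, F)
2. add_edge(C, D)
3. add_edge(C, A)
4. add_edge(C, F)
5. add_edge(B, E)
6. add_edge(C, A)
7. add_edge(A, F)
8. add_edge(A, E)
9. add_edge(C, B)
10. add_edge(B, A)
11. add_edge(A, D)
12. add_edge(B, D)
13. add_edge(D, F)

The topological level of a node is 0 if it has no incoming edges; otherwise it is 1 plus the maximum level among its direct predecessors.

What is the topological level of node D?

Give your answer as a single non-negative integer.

Op 1: add_edge(E, F). Edges now: 1
Op 2: add_edge(C, D). Edges now: 2
Op 3: add_edge(C, A). Edges now: 3
Op 4: add_edge(C, F). Edges now: 4
Op 5: add_edge(B, E). Edges now: 5
Op 6: add_edge(C, A) (duplicate, no change). Edges now: 5
Op 7: add_edge(A, F). Edges now: 6
Op 8: add_edge(A, E). Edges now: 7
Op 9: add_edge(C, B). Edges now: 8
Op 10: add_edge(B, A). Edges now: 9
Op 11: add_edge(A, D). Edges now: 10
Op 12: add_edge(B, D). Edges now: 11
Op 13: add_edge(D, F). Edges now: 12
Compute levels (Kahn BFS):
  sources (in-degree 0): C
  process C: level=0
    C->A: in-degree(A)=1, level(A)>=1
    C->B: in-degree(B)=0, level(B)=1, enqueue
    C->D: in-degree(D)=2, level(D)>=1
    C->F: in-degree(F)=3, level(F)>=1
  process B: level=1
    B->A: in-degree(A)=0, level(A)=2, enqueue
    B->D: in-degree(D)=1, level(D)>=2
    B->E: in-degree(E)=1, level(E)>=2
  process A: level=2
    A->D: in-degree(D)=0, level(D)=3, enqueue
    A->E: in-degree(E)=0, level(E)=3, enqueue
    A->F: in-degree(F)=2, level(F)>=3
  process D: level=3
    D->F: in-degree(F)=1, level(F)>=4
  process E: level=3
    E->F: in-degree(F)=0, level(F)=4, enqueue
  process F: level=4
All levels: A:2, B:1, C:0, D:3, E:3, F:4
level(D) = 3

Answer: 3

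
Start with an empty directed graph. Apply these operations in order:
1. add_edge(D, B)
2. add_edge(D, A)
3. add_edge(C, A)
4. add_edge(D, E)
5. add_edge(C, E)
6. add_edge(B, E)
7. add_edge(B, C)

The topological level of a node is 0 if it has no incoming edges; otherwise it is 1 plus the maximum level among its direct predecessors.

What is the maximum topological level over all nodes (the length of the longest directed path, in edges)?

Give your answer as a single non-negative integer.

Answer: 3

Derivation:
Op 1: add_edge(D, B). Edges now: 1
Op 2: add_edge(D, A). Edges now: 2
Op 3: add_edge(C, A). Edges now: 3
Op 4: add_edge(D, E). Edges now: 4
Op 5: add_edge(C, E). Edges now: 5
Op 6: add_edge(B, E). Edges now: 6
Op 7: add_edge(B, C). Edges now: 7
Compute levels (Kahn BFS):
  sources (in-degree 0): D
  process D: level=0
    D->A: in-degree(A)=1, level(A)>=1
    D->B: in-degree(B)=0, level(B)=1, enqueue
    D->E: in-degree(E)=2, level(E)>=1
  process B: level=1
    B->C: in-degree(C)=0, level(C)=2, enqueue
    B->E: in-degree(E)=1, level(E)>=2
  process C: level=2
    C->A: in-degree(A)=0, level(A)=3, enqueue
    C->E: in-degree(E)=0, level(E)=3, enqueue
  process A: level=3
  process E: level=3
All levels: A:3, B:1, C:2, D:0, E:3
max level = 3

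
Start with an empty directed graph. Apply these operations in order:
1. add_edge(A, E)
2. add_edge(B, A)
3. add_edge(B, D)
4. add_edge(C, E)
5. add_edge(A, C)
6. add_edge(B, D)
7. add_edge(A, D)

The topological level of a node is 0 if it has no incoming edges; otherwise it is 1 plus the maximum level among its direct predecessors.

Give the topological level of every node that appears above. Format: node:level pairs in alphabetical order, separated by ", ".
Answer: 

Op 1: add_edge(A, E). Edges now: 1
Op 2: add_edge(B, A). Edges now: 2
Op 3: add_edge(B, D). Edges now: 3
Op 4: add_edge(C, E). Edges now: 4
Op 5: add_edge(A, C). Edges now: 5
Op 6: add_edge(B, D) (duplicate, no change). Edges now: 5
Op 7: add_edge(A, D). Edges now: 6
Compute levels (Kahn BFS):
  sources (in-degree 0): B
  process B: level=0
    B->A: in-degree(A)=0, level(A)=1, enqueue
    B->D: in-degree(D)=1, level(D)>=1
  process A: level=1
    A->C: in-degree(C)=0, level(C)=2, enqueue
    A->D: in-degree(D)=0, level(D)=2, enqueue
    A->E: in-degree(E)=1, level(E)>=2
  process C: level=2
    C->E: in-degree(E)=0, level(E)=3, enqueue
  process D: level=2
  process E: level=3
All levels: A:1, B:0, C:2, D:2, E:3

Answer: A:1, B:0, C:2, D:2, E:3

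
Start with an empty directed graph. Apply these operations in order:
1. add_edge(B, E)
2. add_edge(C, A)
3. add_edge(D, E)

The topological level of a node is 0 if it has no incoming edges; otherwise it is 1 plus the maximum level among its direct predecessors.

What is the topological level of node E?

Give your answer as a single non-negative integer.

Answer: 1

Derivation:
Op 1: add_edge(B, E). Edges now: 1
Op 2: add_edge(C, A). Edges now: 2
Op 3: add_edge(D, E). Edges now: 3
Compute levels (Kahn BFS):
  sources (in-degree 0): B, C, D
  process B: level=0
    B->E: in-degree(E)=1, level(E)>=1
  process C: level=0
    C->A: in-degree(A)=0, level(A)=1, enqueue
  process D: level=0
    D->E: in-degree(E)=0, level(E)=1, enqueue
  process A: level=1
  process E: level=1
All levels: A:1, B:0, C:0, D:0, E:1
level(E) = 1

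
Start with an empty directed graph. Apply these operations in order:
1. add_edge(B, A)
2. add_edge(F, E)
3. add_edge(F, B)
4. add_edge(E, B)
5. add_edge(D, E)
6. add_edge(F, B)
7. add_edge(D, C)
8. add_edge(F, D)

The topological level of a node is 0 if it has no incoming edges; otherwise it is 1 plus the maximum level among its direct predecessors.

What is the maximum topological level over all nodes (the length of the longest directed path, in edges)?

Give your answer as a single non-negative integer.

Answer: 4

Derivation:
Op 1: add_edge(B, A). Edges now: 1
Op 2: add_edge(F, E). Edges now: 2
Op 3: add_edge(F, B). Edges now: 3
Op 4: add_edge(E, B). Edges now: 4
Op 5: add_edge(D, E). Edges now: 5
Op 6: add_edge(F, B) (duplicate, no change). Edges now: 5
Op 7: add_edge(D, C). Edges now: 6
Op 8: add_edge(F, D). Edges now: 7
Compute levels (Kahn BFS):
  sources (in-degree 0): F
  process F: level=0
    F->B: in-degree(B)=1, level(B)>=1
    F->D: in-degree(D)=0, level(D)=1, enqueue
    F->E: in-degree(E)=1, level(E)>=1
  process D: level=1
    D->C: in-degree(C)=0, level(C)=2, enqueue
    D->E: in-degree(E)=0, level(E)=2, enqueue
  process C: level=2
  process E: level=2
    E->B: in-degree(B)=0, level(B)=3, enqueue
  process B: level=3
    B->A: in-degree(A)=0, level(A)=4, enqueue
  process A: level=4
All levels: A:4, B:3, C:2, D:1, E:2, F:0
max level = 4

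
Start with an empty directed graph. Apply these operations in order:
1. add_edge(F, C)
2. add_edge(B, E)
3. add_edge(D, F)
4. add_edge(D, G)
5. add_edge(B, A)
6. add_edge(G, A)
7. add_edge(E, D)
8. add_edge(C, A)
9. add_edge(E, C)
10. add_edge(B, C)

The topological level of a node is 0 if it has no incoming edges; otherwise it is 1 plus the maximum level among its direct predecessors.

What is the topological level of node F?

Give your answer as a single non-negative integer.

Answer: 3

Derivation:
Op 1: add_edge(F, C). Edges now: 1
Op 2: add_edge(B, E). Edges now: 2
Op 3: add_edge(D, F). Edges now: 3
Op 4: add_edge(D, G). Edges now: 4
Op 5: add_edge(B, A). Edges now: 5
Op 6: add_edge(G, A). Edges now: 6
Op 7: add_edge(E, D). Edges now: 7
Op 8: add_edge(C, A). Edges now: 8
Op 9: add_edge(E, C). Edges now: 9
Op 10: add_edge(B, C). Edges now: 10
Compute levels (Kahn BFS):
  sources (in-degree 0): B
  process B: level=0
    B->A: in-degree(A)=2, level(A)>=1
    B->C: in-degree(C)=2, level(C)>=1
    B->E: in-degree(E)=0, level(E)=1, enqueue
  process E: level=1
    E->C: in-degree(C)=1, level(C)>=2
    E->D: in-degree(D)=0, level(D)=2, enqueue
  process D: level=2
    D->F: in-degree(F)=0, level(F)=3, enqueue
    D->G: in-degree(G)=0, level(G)=3, enqueue
  process F: level=3
    F->C: in-degree(C)=0, level(C)=4, enqueue
  process G: level=3
    G->A: in-degree(A)=1, level(A)>=4
  process C: level=4
    C->A: in-degree(A)=0, level(A)=5, enqueue
  process A: level=5
All levels: A:5, B:0, C:4, D:2, E:1, F:3, G:3
level(F) = 3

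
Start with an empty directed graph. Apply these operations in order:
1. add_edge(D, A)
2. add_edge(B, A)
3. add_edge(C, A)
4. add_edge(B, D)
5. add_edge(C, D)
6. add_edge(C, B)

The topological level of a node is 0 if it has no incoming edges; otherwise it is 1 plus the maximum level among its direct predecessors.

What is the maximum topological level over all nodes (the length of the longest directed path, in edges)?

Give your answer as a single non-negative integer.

Op 1: add_edge(D, A). Edges now: 1
Op 2: add_edge(B, A). Edges now: 2
Op 3: add_edge(C, A). Edges now: 3
Op 4: add_edge(B, D). Edges now: 4
Op 5: add_edge(C, D). Edges now: 5
Op 6: add_edge(C, B). Edges now: 6
Compute levels (Kahn BFS):
  sources (in-degree 0): C
  process C: level=0
    C->A: in-degree(A)=2, level(A)>=1
    C->B: in-degree(B)=0, level(B)=1, enqueue
    C->D: in-degree(D)=1, level(D)>=1
  process B: level=1
    B->A: in-degree(A)=1, level(A)>=2
    B->D: in-degree(D)=0, level(D)=2, enqueue
  process D: level=2
    D->A: in-degree(A)=0, level(A)=3, enqueue
  process A: level=3
All levels: A:3, B:1, C:0, D:2
max level = 3

Answer: 3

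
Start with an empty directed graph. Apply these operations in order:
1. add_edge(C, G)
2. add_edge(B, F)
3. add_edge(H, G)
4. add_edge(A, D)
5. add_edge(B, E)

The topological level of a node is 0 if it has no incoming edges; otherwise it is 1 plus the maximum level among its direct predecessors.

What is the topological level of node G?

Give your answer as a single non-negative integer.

Op 1: add_edge(C, G). Edges now: 1
Op 2: add_edge(B, F). Edges now: 2
Op 3: add_edge(H, G). Edges now: 3
Op 4: add_edge(A, D). Edges now: 4
Op 5: add_edge(B, E). Edges now: 5
Compute levels (Kahn BFS):
  sources (in-degree 0): A, B, C, H
  process A: level=0
    A->D: in-degree(D)=0, level(D)=1, enqueue
  process B: level=0
    B->E: in-degree(E)=0, level(E)=1, enqueue
    B->F: in-degree(F)=0, level(F)=1, enqueue
  process C: level=0
    C->G: in-degree(G)=1, level(G)>=1
  process H: level=0
    H->G: in-degree(G)=0, level(G)=1, enqueue
  process D: level=1
  process E: level=1
  process F: level=1
  process G: level=1
All levels: A:0, B:0, C:0, D:1, E:1, F:1, G:1, H:0
level(G) = 1

Answer: 1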